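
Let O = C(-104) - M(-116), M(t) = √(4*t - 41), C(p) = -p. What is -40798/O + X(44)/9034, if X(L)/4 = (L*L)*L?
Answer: 2*(-83283147*I + 85184*√505)/(4517*(√505 + 104*I)) ≈ -337.07 - 80.984*I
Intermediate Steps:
M(t) = √(-41 + 4*t)
O = 104 - I*√505 (O = -1*(-104) - √(-41 + 4*(-116)) = 104 - √(-41 - 464) = 104 - √(-505) = 104 - I*√505 ≈ 104.0 - 22.472*I)
X(L) = 4*L³ (X(L) = 4*((L*L)*L) = 4*(L²*L) = 4*L³)
-40798/O + X(44)/9034 = -40798/(104 - I*√505) + (4*44³)/9034 = -40798/(104 - I*√505) + (4*85184)*(1/9034) = -40798/(104 - I*√505) + 340736*(1/9034) = -40798/(104 - I*√505) + 170368/4517 = 170368/4517 - 40798/(104 - I*√505)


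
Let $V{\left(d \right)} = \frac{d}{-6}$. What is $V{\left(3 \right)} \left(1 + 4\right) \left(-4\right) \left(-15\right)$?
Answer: $-150$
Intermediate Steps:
$V{\left(d \right)} = - \frac{d}{6}$ ($V{\left(d \right)} = d \left(- \frac{1}{6}\right) = - \frac{d}{6}$)
$V{\left(3 \right)} \left(1 + 4\right) \left(-4\right) \left(-15\right) = \left(- \frac{1}{6}\right) 3 \left(1 + 4\right) \left(-4\right) \left(-15\right) = - \frac{5 \left(-4\right)}{2} \left(-15\right) = \left(- \frac{1}{2}\right) \left(-20\right) \left(-15\right) = 10 \left(-15\right) = -150$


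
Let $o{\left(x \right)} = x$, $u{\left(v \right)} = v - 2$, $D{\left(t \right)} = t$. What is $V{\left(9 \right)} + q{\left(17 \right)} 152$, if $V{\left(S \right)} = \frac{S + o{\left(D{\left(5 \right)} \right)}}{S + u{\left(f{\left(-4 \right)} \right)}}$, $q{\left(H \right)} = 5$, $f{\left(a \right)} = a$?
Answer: $\frac{2294}{3} \approx 764.67$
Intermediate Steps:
$u{\left(v \right)} = -2 + v$
$V{\left(S \right)} = \frac{5 + S}{-6 + S}$ ($V{\left(S \right)} = \frac{S + 5}{S - 6} = \frac{5 + S}{S - 6} = \frac{5 + S}{-6 + S}$)
$V{\left(9 \right)} + q{\left(17 \right)} 152 = \frac{5 + 9}{-6 + 9} + 5 \cdot 152 = \frac{1}{3} \cdot 14 + 760 = \frac{14}{3} + 760 = \frac{2294}{3}$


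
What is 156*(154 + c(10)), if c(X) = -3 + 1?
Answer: 23712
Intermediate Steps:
c(X) = -2
156*(154 + c(10)) = 156*(154 - 2) = 156*152 = 23712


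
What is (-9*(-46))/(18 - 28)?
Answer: -207/5 ≈ -41.400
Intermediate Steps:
(-9*(-46))/(18 - 28) = 414/(-10) = 414*(-⅒) = -207/5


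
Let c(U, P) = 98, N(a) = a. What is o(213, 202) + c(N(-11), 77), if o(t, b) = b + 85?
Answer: 385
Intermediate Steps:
o(t, b) = 85 + b
o(213, 202) + c(N(-11), 77) = (85 + 202) + 98 = 287 + 98 = 385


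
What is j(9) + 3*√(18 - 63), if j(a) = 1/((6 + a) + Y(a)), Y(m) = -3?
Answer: 1/12 + 9*I*√5 ≈ 0.083333 + 20.125*I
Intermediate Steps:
j(a) = 1/(3 + a) (j(a) = 1/((6 + a) - 3) = 1/(3 + a))
j(9) + 3*√(18 - 63) = 1/(3 + 9) + 3*√(18 - 63) = 1/12 + 3*√(-45) = 1/12 + 3*(3*I*√5) = 1/12 + 9*I*√5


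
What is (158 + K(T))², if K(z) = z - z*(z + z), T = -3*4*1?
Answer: 20164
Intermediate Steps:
T = -12 (T = -12*1 = -12)
K(z) = z - 2*z² (K(z) = z - z*2*z = z - 2*z²)
(158 + K(T))² = (158 - 12*(1 - 2*(-12)))² = (158 - 12*(1 + 24))² = (158 - 12*25)² = (158 - 300)² = (-142)² = 20164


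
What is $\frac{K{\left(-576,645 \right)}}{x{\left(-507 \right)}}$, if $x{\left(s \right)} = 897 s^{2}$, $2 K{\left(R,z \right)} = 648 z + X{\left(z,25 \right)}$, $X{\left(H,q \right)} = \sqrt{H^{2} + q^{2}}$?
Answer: $\frac{7740}{8539739} + \frac{5 \sqrt{16666}}{461145906} \approx 0.00090775$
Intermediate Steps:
$K{\left(R,z \right)} = \frac{\sqrt{625 + z^{2}}}{2} + 324 z$ ($K{\left(R,z \right)} = \frac{648 z + \sqrt{z^{2} + 25^{2}}}{2} = \frac{648 z + \sqrt{z^{2} + 625}}{2} = \frac{648 z + \sqrt{625 + z^{2}}}{2} = \frac{\sqrt{625 + z^{2}} + 648 z}{2} = \frac{\sqrt{625 + z^{2}}}{2} + 324 z$)
$\frac{K{\left(-576,645 \right)}}{x{\left(-507 \right)}} = \frac{\frac{\sqrt{625 + 645^{2}}}{2} + 324 \cdot 645}{897 \left(-507\right)^{2}} = \frac{\frac{\sqrt{625 + 416025}}{2} + 208980}{897 \cdot 257049} = \frac{\frac{\sqrt{416650}}{2} + 208980}{230572953} = \left(\frac{5 \sqrt{16666}}{2} + 208980\right) \frac{1}{230572953} = \left(208980 + \frac{5 \sqrt{16666}}{2}\right) \frac{1}{230572953} = \frac{7740}{8539739} + \frac{5 \sqrt{16666}}{461145906}$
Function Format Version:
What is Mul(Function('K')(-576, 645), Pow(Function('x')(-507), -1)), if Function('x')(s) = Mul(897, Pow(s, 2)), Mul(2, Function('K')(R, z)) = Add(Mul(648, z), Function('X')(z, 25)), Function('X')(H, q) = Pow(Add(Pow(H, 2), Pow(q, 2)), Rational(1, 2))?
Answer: Add(Rational(7740, 8539739), Mul(Rational(5, 461145906), Pow(16666, Rational(1, 2)))) ≈ 0.00090775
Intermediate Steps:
Function('K')(R, z) = Add(Mul(Rational(1, 2), Pow(Add(625, Pow(z, 2)), Rational(1, 2))), Mul(324, z)) (Function('K')(R, z) = Mul(Rational(1, 2), Add(Mul(648, z), Pow(Add(Pow(z, 2), Pow(25, 2)), Rational(1, 2)))) = Mul(Rational(1, 2), Add(Mul(648, z), Pow(Add(Pow(z, 2), 625), Rational(1, 2)))) = Mul(Rational(1, 2), Add(Mul(648, z), Pow(Add(625, Pow(z, 2)), Rational(1, 2)))) = Mul(Rational(1, 2), Add(Pow(Add(625, Pow(z, 2)), Rational(1, 2)), Mul(648, z))) = Add(Mul(Rational(1, 2), Pow(Add(625, Pow(z, 2)), Rational(1, 2))), Mul(324, z)))
Mul(Function('K')(-576, 645), Pow(Function('x')(-507), -1)) = Mul(Add(Mul(Rational(1, 2), Pow(Add(625, Pow(645, 2)), Rational(1, 2))), Mul(324, 645)), Pow(Mul(897, Pow(-507, 2)), -1)) = Mul(Add(Mul(Rational(1, 2), Pow(Add(625, 416025), Rational(1, 2))), 208980), Pow(Mul(897, 257049), -1)) = Mul(Add(Mul(Rational(1, 2), Pow(416650, Rational(1, 2))), 208980), Pow(230572953, -1)) = Mul(Add(Mul(Rational(1, 2), Mul(5, Pow(16666, Rational(1, 2)))), 208980), Rational(1, 230572953)) = Mul(Add(Mul(Rational(5, 2), Pow(16666, Rational(1, 2))), 208980), Rational(1, 230572953)) = Mul(Add(208980, Mul(Rational(5, 2), Pow(16666, Rational(1, 2)))), Rational(1, 230572953)) = Add(Rational(7740, 8539739), Mul(Rational(5, 461145906), Pow(16666, Rational(1, 2))))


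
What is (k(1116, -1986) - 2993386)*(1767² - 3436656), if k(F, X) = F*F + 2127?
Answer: 548822851701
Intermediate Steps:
k(F, X) = 2127 + F² (k(F, X) = F² + 2127 = 2127 + F²)
(k(1116, -1986) - 2993386)*(1767² - 3436656) = ((2127 + 1116²) - 2993386)*(1767² - 3436656) = ((2127 + 1245456) - 2993386)*(3122289 - 3436656) = (1247583 - 2993386)*(-314367) = -1745803*(-314367) = 548822851701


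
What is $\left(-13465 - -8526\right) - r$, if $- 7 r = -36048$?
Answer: $- \frac{70621}{7} \approx -10089.0$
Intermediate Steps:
$r = \frac{36048}{7}$ ($r = \left(- \frac{1}{7}\right) \left(-36048\right) = \frac{36048}{7} \approx 5149.7$)
$\left(-13465 - -8526\right) - r = \left(-13465 - -8526\right) - \frac{36048}{7} = \left(-13465 + 8526\right) - \frac{36048}{7} = -4939 - \frac{36048}{7} = - \frac{70621}{7}$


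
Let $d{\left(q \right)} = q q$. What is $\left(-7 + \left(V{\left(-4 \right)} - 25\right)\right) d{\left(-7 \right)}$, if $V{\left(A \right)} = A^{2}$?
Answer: $-784$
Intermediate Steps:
$d{\left(q \right)} = q^{2}$
$\left(-7 + \left(V{\left(-4 \right)} - 25\right)\right) d{\left(-7 \right)} = \left(-7 + \left(\left(-4\right)^{2} - 25\right)\right) \left(-7\right)^{2} = \left(-7 + \left(16 - 25\right)\right) 49 = \left(-7 - 9\right) 49 = \left(-16\right) 49 = -784$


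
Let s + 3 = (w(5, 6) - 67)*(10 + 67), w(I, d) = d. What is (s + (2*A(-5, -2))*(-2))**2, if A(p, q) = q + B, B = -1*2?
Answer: 21939856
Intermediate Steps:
B = -2
A(p, q) = -2 + q (A(p, q) = q - 2 = -2 + q)
s = -4700 (s = -3 + (6 - 67)*(10 + 67) = -3 - 61*77 = -3 - 4697 = -4700)
(s + (2*A(-5, -2))*(-2))**2 = (-4700 + (2*(-2 - 2))*(-2))**2 = (-4700 + (2*(-4))*(-2))**2 = (-4700 - 8*(-2))**2 = (-4700 + 16)**2 = (-4684)**2 = 21939856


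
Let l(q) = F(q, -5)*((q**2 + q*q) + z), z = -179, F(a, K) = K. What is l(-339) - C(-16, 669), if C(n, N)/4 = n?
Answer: -1148251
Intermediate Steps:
C(n, N) = 4*n
l(q) = 895 - 10*q**2 (l(q) = -5*((q**2 + q*q) - 179) = -5*((q**2 + q**2) - 179) = -5*(2*q**2 - 179) = -5*(-179 + 2*q**2) = 895 - 10*q**2)
l(-339) - C(-16, 669) = (895 - 10*(-339)**2) - 4*(-16) = (895 - 10*114921) - 1*(-64) = (895 - 1149210) + 64 = -1148315 + 64 = -1148251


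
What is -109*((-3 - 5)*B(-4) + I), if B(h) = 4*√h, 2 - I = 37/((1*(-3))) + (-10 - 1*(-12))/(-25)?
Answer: -117829/75 + 6976*I ≈ -1571.1 + 6976.0*I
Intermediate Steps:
I = 1081/75 (I = 2 - (37/((1*(-3))) + (-10 - 1*(-12))/(-25)) = 2 - (37/(-3) + (-10 + 12)*(-1/25)) = 2 - (37*(-⅓) + 2*(-1/25)) = 2 - (-37/3 - 2/25) = 2 - 1*(-931/75) = 2 + 931/75 = 1081/75 ≈ 14.413)
-109*((-3 - 5)*B(-4) + I) = -109*((-3 - 5)*(4*√(-4)) + 1081/75) = -109*(-32*2*I + 1081/75) = -109*(-64*I + 1081/75) = -109*(1081/75 - 64*I) = -117829/75 + 6976*I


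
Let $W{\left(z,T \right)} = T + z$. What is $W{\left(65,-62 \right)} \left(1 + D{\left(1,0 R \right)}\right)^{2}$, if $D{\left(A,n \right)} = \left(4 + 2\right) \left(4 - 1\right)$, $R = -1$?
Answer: $1083$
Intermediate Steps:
$D{\left(A,n \right)} = 18$ ($D{\left(A,n \right)} = 6 \cdot 3 = 18$)
$W{\left(65,-62 \right)} \left(1 + D{\left(1,0 R \right)}\right)^{2} = \left(-62 + 65\right) \left(1 + 18\right)^{2} = 3 \cdot 19^{2} = 3 \cdot 361 = 1083$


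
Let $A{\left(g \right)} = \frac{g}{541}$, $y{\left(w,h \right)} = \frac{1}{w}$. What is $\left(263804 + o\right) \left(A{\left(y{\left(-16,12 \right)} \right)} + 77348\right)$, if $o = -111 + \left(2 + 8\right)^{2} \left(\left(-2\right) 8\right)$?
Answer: $\frac{175477628952691}{8656} \approx 2.0272 \cdot 10^{10}$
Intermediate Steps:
$A{\left(g \right)} = \frac{g}{541}$ ($A{\left(g \right)} = g \frac{1}{541} = \frac{g}{541}$)
$o = -1711$ ($o = -111 + 10^{2} \left(-16\right) = -111 + 100 \left(-16\right) = -111 - 1600 = -1711$)
$\left(263804 + o\right) \left(A{\left(y{\left(-16,12 \right)} \right)} + 77348\right) = \left(263804 - 1711\right) \left(\frac{1}{541 \left(-16\right)} + 77348\right) = 262093 \left(\frac{1}{541} \left(- \frac{1}{16}\right) + 77348\right) = 262093 \left(- \frac{1}{8656} + 77348\right) = 262093 \cdot \frac{669524287}{8656} = \frac{175477628952691}{8656}$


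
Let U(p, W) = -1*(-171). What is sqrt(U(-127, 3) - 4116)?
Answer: I*sqrt(3945) ≈ 62.809*I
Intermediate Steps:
U(p, W) = 171
sqrt(U(-127, 3) - 4116) = sqrt(171 - 4116) = sqrt(-3945) = I*sqrt(3945)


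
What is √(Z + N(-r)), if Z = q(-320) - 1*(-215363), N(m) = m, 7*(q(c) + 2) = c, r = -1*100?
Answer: √10555349/7 ≈ 464.13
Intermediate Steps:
r = -100
q(c) = -2 + c/7
Z = 1507207/7 (Z = (-2 + (⅐)*(-320)) - 1*(-215363) = (-2 - 320/7) + 215363 = -334/7 + 215363 = 1507207/7 ≈ 2.1532e+5)
√(Z + N(-r)) = √(1507207/7 - 1*(-100)) = √(1507207/7 + 100) = √(1507907/7) = √10555349/7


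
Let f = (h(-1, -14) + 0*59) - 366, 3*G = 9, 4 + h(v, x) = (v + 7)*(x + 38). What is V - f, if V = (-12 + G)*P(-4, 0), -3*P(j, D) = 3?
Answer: 235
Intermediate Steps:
h(v, x) = -4 + (7 + v)*(38 + x) (h(v, x) = -4 + (v + 7)*(x + 38) = -4 + (7 + v)*(38 + x))
P(j, D) = -1 (P(j, D) = -1/3*3 = -1)
G = 3 (G = (1/3)*9 = 3)
V = 9 (V = (-12 + 3)*(-1) = -9*(-1) = 9)
f = -226 (f = ((262 + 7*(-14) + 38*(-1) - 1*(-14)) + 0*59) - 366 = ((262 - 98 - 38 + 14) + 0) - 366 = (140 + 0) - 366 = 140 - 366 = -226)
V - f = 9 - 1*(-226) = 9 + 226 = 235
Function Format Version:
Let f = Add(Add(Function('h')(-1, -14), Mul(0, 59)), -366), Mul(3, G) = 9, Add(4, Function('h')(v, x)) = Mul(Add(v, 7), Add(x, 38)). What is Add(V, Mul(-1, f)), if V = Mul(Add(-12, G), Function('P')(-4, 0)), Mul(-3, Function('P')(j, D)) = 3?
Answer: 235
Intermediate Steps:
Function('h')(v, x) = Add(-4, Mul(Add(7, v), Add(38, x))) (Function('h')(v, x) = Add(-4, Mul(Add(v, 7), Add(x, 38))) = Add(-4, Mul(Add(7, v), Add(38, x))))
Function('P')(j, D) = -1 (Function('P')(j, D) = Mul(Rational(-1, 3), 3) = -1)
G = 3 (G = Mul(Rational(1, 3), 9) = 3)
V = 9 (V = Mul(Add(-12, 3), -1) = Mul(-9, -1) = 9)
f = -226 (f = Add(Add(Add(262, Mul(7, -14), Mul(38, -1), Mul(-1, -14)), Mul(0, 59)), -366) = Add(Add(Add(262, -98, -38, 14), 0), -366) = Add(Add(140, 0), -366) = Add(140, -366) = -226)
Add(V, Mul(-1, f)) = Add(9, Mul(-1, -226)) = Add(9, 226) = 235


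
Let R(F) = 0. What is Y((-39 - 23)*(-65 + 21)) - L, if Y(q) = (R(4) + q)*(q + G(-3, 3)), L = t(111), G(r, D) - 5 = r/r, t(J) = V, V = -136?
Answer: 7458488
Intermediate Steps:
t(J) = -136
G(r, D) = 6 (G(r, D) = 5 + r/r = 5 + 1 = 6)
L = -136
Y(q) = q*(6 + q) (Y(q) = (0 + q)*(q + 6) = q*(6 + q))
Y((-39 - 23)*(-65 + 21)) - L = ((-39 - 23)*(-65 + 21))*(6 + (-39 - 23)*(-65 + 21)) - 1*(-136) = (-62*(-44))*(6 - 62*(-44)) + 136 = 2728*(6 + 2728) + 136 = 2728*2734 + 136 = 7458352 + 136 = 7458488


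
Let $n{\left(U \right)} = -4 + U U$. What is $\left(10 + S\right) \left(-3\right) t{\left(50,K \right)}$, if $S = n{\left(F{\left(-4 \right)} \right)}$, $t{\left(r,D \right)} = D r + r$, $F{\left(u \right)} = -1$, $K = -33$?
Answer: $33600$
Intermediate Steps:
$t{\left(r,D \right)} = r + D r$
$n{\left(U \right)} = -4 + U^{2}$
$S = -3$ ($S = -4 + \left(-1\right)^{2} = -4 + 1 = -3$)
$\left(10 + S\right) \left(-3\right) t{\left(50,K \right)} = \left(10 - 3\right) \left(-3\right) 50 \left(1 - 33\right) = 7 \left(-3\right) 50 \left(-32\right) = \left(-21\right) \left(-1600\right) = 33600$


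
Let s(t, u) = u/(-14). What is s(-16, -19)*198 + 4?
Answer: 1909/7 ≈ 272.71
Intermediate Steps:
s(t, u) = -u/14 (s(t, u) = u*(-1/14) = -u/14)
s(-16, -19)*198 + 4 = -1/14*(-19)*198 + 4 = (19/14)*198 + 4 = 1881/7 + 4 = 1909/7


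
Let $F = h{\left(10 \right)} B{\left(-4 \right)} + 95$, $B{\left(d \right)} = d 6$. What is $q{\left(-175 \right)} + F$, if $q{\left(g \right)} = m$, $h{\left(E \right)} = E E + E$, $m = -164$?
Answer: $-2709$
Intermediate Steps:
$h{\left(E \right)} = E + E^{2}$ ($h{\left(E \right)} = E^{2} + E = E + E^{2}$)
$q{\left(g \right)} = -164$
$B{\left(d \right)} = 6 d$
$F = -2545$ ($F = 10 \left(1 + 10\right) 6 \left(-4\right) + 95 = 10 \cdot 11 \left(-24\right) + 95 = 110 \left(-24\right) + 95 = -2640 + 95 = -2545$)
$q{\left(-175 \right)} + F = -164 - 2545 = -2709$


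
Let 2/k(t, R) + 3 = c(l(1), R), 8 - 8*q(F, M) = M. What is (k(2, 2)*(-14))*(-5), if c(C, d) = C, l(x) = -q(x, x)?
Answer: -1120/31 ≈ -36.129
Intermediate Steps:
q(F, M) = 1 - M/8
l(x) = -1 + x/8 (l(x) = -(1 - x/8) = -1 + x/8)
k(t, R) = -16/31 (k(t, R) = 2/(-3 + (-1 + (⅛)*1)) = 2/(-3 + (-1 + ⅛)) = 2/(-3 - 7/8) = 2/(-31/8) = 2*(-8/31) = -16/31)
(k(2, 2)*(-14))*(-5) = -16/31*(-14)*(-5) = (224/31)*(-5) = -1120/31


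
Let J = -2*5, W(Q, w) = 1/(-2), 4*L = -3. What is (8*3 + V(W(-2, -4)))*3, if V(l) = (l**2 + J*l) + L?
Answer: 171/2 ≈ 85.500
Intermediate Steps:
L = -3/4 (L = (1/4)*(-3) = -3/4 ≈ -0.75000)
W(Q, w) = -1/2
J = -10
V(l) = -3/4 + l**2 - 10*l (V(l) = (l**2 - 10*l) - 3/4 = -3/4 + l**2 - 10*l)
(8*3 + V(W(-2, -4)))*3 = (8*3 + (-3/4 + (-1/2)**2 - 10*(-1/2)))*3 = (24 + (-3/4 + 1/4 + 5))*3 = (24 + 9/2)*3 = (57/2)*3 = 171/2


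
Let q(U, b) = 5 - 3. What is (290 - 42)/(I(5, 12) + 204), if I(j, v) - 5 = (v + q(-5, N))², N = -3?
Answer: 248/405 ≈ 0.61235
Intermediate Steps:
q(U, b) = 2
I(j, v) = 5 + (2 + v)² (I(j, v) = 5 + (v + 2)² = 5 + (2 + v)²)
(290 - 42)/(I(5, 12) + 204) = (290 - 42)/((5 + (2 + 12)²) + 204) = 248/((5 + 14²) + 204) = 248/((5 + 196) + 204) = 248/(201 + 204) = 248/405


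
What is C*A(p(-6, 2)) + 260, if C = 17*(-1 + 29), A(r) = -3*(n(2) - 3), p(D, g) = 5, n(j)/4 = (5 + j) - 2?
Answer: -24016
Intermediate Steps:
n(j) = 12 + 4*j (n(j) = 4*((5 + j) - 2) = 4*(3 + j) = 12 + 4*j)
A(r) = -51 (A(r) = -3*((12 + 4*2) - 3) = -3*((12 + 8) - 3) = -3*(20 - 3) = -3*17 = -51)
C = 476 (C = 17*28 = 476)
C*A(p(-6, 2)) + 260 = 476*(-51) + 260 = -24276 + 260 = -24016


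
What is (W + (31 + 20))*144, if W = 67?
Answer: 16992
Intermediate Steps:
(W + (31 + 20))*144 = (67 + (31 + 20))*144 = (67 + 51)*144 = 118*144 = 16992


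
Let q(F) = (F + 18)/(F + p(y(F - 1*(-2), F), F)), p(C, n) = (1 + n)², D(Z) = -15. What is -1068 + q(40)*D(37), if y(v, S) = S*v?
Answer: -1838898/1721 ≈ -1068.5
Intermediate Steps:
q(F) = (18 + F)/(F + (1 + F)²) (q(F) = (F + 18)/(F + (1 + F)²) = (18 + F)/(F + (1 + F)²))
-1068 + q(40)*D(37) = -1068 + ((18 + 40)/(40 + (1 + 40)²))*(-15) = -1068 + (58/(40 + 41²))*(-15) = -1068 + (58/(40 + 1681))*(-15) = -1068 + (58/1721)*(-15) = -1068 - 870/1721 = -1838898/1721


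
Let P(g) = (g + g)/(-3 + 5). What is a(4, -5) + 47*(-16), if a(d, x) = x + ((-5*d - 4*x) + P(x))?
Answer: -762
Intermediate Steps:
P(g) = g (P(g) = (2*g)/2 = (2*g)*(½) = g)
a(d, x) = -5*d - 2*x (a(d, x) = x + ((-5*d - 4*x) + x) = x + (-5*d - 3*x) = -5*d - 2*x)
a(4, -5) + 47*(-16) = (-5*4 - 2*(-5)) + 47*(-16) = (-20 + 10) - 752 = -10 - 752 = -762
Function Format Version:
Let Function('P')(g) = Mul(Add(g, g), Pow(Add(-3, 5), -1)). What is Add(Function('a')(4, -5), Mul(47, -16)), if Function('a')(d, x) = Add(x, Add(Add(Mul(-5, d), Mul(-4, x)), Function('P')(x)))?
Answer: -762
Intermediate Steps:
Function('P')(g) = g (Function('P')(g) = Mul(Mul(2, g), Pow(2, -1)) = Mul(Mul(2, g), Rational(1, 2)) = g)
Function('a')(d, x) = Add(Mul(-5, d), Mul(-2, x)) (Function('a')(d, x) = Add(x, Add(Add(Mul(-5, d), Mul(-4, x)), x)) = Add(x, Add(Mul(-5, d), Mul(-3, x))) = Add(Mul(-5, d), Mul(-2, x)))
Add(Function('a')(4, -5), Mul(47, -16)) = Add(Add(Mul(-5, 4), Mul(-2, -5)), Mul(47, -16)) = Add(Add(-20, 10), -752) = Add(-10, -752) = -762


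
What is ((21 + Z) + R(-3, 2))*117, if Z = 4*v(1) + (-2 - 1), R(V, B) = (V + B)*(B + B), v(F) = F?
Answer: 2106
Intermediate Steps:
R(V, B) = 2*B*(B + V) (R(V, B) = (B + V)*(2*B) = 2*B*(B + V))
Z = 1 (Z = 4*1 + (-2 - 1) = 4 - 3 = 1)
((21 + Z) + R(-3, 2))*117 = ((21 + 1) + 2*2*(2 - 3))*117 = (22 + 2*2*(-1))*117 = (22 - 4)*117 = 18*117 = 2106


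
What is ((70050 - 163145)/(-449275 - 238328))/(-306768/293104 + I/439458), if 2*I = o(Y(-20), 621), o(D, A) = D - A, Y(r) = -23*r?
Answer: -71376655565780/551863809993461 ≈ -0.12934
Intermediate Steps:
I = -161/2 (I = (-23*(-20) - 1*621)/2 = (460 - 621)/2 = (1/2)*(-161) = -161/2 ≈ -80.500)
((70050 - 163145)/(-449275 - 238328))/(-306768/293104 + I/439458) = ((70050 - 163145)/(-449275 - 238328))/(-306768/293104 - 161/2/439458) = (-93095/(-687603))/(-306768*1/293104 - 161/2*1/439458) = (-93095*(-1/687603))/(-2739/2617 - 161/878916) = 93095/(687603*(-2407772261/2300123172)) = (93095/687603)*(-2300123172/2407772261) = -71376655565780/551863809993461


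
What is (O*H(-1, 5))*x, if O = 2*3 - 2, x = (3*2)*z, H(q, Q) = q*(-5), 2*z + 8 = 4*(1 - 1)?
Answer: -480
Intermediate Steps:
z = -4 (z = -4 + (4*(1 - 1))/2 = -4 + (4*0)/2 = -4 + (½)*0 = -4 + 0 = -4)
H(q, Q) = -5*q
x = -24 (x = (3*2)*(-4) = 6*(-4) = -24)
O = 4 (O = 6 - 2 = 4)
(O*H(-1, 5))*x = (4*(-5*(-1)))*(-24) = (4*5)*(-24) = 20*(-24) = -480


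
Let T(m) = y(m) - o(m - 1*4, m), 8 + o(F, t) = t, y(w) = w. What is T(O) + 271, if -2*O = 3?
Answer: 279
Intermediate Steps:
O = -3/2 (O = -½*3 = -3/2 ≈ -1.5000)
o(F, t) = -8 + t
T(m) = 8 (T(m) = m - (-8 + m) = m + (8 - m) = 8)
T(O) + 271 = 8 + 271 = 279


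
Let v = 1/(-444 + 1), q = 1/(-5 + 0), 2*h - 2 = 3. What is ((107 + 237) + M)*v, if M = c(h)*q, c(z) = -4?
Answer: -1724/2215 ≈ -0.77833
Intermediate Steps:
h = 5/2 (h = 1 + (½)*3 = 1 + 3/2 = 5/2 ≈ 2.5000)
q = -⅕ (q = 1/(-5) = -⅕ ≈ -0.20000)
v = -1/443 (v = 1/(-443) = -1/443 ≈ -0.0022573)
M = ⅘ (M = -4*(-⅕) = ⅘ ≈ 0.80000)
((107 + 237) + M)*v = ((107 + 237) + ⅘)*(-1/443) = (344 + ⅘)*(-1/443) = (1724/5)*(-1/443) = -1724/2215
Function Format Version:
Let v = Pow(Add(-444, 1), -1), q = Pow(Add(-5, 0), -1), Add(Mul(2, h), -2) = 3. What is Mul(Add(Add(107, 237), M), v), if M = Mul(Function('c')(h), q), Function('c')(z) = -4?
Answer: Rational(-1724, 2215) ≈ -0.77833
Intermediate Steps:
h = Rational(5, 2) (h = Add(1, Mul(Rational(1, 2), 3)) = Add(1, Rational(3, 2)) = Rational(5, 2) ≈ 2.5000)
q = Rational(-1, 5) (q = Pow(-5, -1) = Rational(-1, 5) ≈ -0.20000)
v = Rational(-1, 443) (v = Pow(-443, -1) = Rational(-1, 443) ≈ -0.0022573)
M = Rational(4, 5) (M = Mul(-4, Rational(-1, 5)) = Rational(4, 5) ≈ 0.80000)
Mul(Add(Add(107, 237), M), v) = Mul(Add(Add(107, 237), Rational(4, 5)), Rational(-1, 443)) = Mul(Add(344, Rational(4, 5)), Rational(-1, 443)) = Mul(Rational(1724, 5), Rational(-1, 443)) = Rational(-1724, 2215)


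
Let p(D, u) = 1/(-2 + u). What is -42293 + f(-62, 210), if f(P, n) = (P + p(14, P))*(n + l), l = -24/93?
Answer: -54857875/992 ≈ -55300.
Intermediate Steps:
l = -8/31 (l = -24*1/93 = -8/31 ≈ -0.25806)
f(P, n) = (-8/31 + n)*(P + 1/(-2 + P)) (f(P, n) = (P + 1/(-2 + P))*(n - 8/31) = (P + 1/(-2 + P))*(-8/31 + n) = (-8/31 + n)*(P + 1/(-2 + P)))
-42293 + f(-62, 210) = -42293 + (16 - 8*(-62) + 31*210*(-2 - 62) - 62*(-2 - 62)²*(-8 + 31*210))/(31*(-2 - 62)²) = -42293 + (1/31)*(16 + 496 + 31*210*(-64) - 62*(-64)²*(-8 + 6510))/(-64)² = -42293 + (1/31)*(1/4096)*(16 + 496 - 416640 - 62*4096*6502) = -42293 + (1/31)*(1/4096)*(16 + 496 - 416640 - 1651195904) = -42293 + (1/31)*(1/4096)*(-1651612032) = -42293 - 12903219/992 = -54857875/992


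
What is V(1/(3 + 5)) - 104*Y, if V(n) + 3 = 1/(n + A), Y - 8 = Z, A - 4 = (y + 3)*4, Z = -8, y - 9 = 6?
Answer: -1819/609 ≈ -2.9869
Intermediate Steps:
y = 15 (y = 9 + 6 = 15)
A = 76 (A = 4 + (15 + 3)*4 = 4 + 18*4 = 4 + 72 = 76)
Y = 0 (Y = 8 - 8 = 0)
V(n) = -3 + 1/(76 + n) (V(n) = -3 + 1/(n + 76) = -3 + 1/(76 + n))
V(1/(3 + 5)) - 104*Y = (-227 - 3/(3 + 5))/(76 + 1/(3 + 5)) - 104*0 = (-227 - 3/8)/(76 + 1/8) + 0 = (-227 - 3*1/8)/(76 + 1/8) + 0 = (-227 - 3/8)/(609/8) + 0 = (8/609)*(-1819/8) + 0 = -1819/609 + 0 = -1819/609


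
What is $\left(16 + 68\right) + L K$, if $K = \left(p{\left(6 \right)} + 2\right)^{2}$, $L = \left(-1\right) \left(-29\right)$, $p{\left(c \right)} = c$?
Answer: $1940$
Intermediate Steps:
$L = 29$
$K = 64$ ($K = \left(6 + 2\right)^{2} = 8^{2} = 64$)
$\left(16 + 68\right) + L K = \left(16 + 68\right) + 29 \cdot 64 = 84 + 1856 = 1940$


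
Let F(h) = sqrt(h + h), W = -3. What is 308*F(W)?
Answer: 308*I*sqrt(6) ≈ 754.44*I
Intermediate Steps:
F(h) = sqrt(2)*sqrt(h) (F(h) = sqrt(2*h) = sqrt(2)*sqrt(h))
308*F(W) = 308*(sqrt(2)*sqrt(-3)) = 308*(sqrt(2)*(I*sqrt(3))) = 308*(I*sqrt(6)) = 308*I*sqrt(6)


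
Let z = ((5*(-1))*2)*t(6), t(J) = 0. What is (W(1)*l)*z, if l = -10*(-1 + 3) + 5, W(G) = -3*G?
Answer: 0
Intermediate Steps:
z = 0 (z = ((5*(-1))*2)*0 = -5*2*0 = -10*0 = 0)
l = -15 (l = -10*2 + 5 = -2*10 + 5 = -20 + 5 = -15)
(W(1)*l)*z = (-3*1*(-15))*0 = -3*(-15)*0 = 45*0 = 0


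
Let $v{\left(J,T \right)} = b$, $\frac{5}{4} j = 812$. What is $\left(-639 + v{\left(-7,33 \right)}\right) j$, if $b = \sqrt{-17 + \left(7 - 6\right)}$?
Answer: $- \frac{2075472}{5} + \frac{12992 i}{5} \approx -4.1509 \cdot 10^{5} + 2598.4 i$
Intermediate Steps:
$j = \frac{3248}{5}$ ($j = \frac{4}{5} \cdot 812 = \frac{3248}{5} \approx 649.6$)
$b = 4 i$ ($b = \sqrt{-17 + 1} = \sqrt{-16} = 4 i \approx 4.0 i$)
$v{\left(J,T \right)} = 4 i$
$\left(-639 + v{\left(-7,33 \right)}\right) j = \left(-639 + 4 i\right) \frac{3248}{5} = - \frac{2075472}{5} + \frac{12992 i}{5}$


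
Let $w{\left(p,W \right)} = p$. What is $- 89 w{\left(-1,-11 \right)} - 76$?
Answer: $13$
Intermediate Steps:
$- 89 w{\left(-1,-11 \right)} - 76 = \left(-89\right) \left(-1\right) - 76 = 89 - 76 = 13$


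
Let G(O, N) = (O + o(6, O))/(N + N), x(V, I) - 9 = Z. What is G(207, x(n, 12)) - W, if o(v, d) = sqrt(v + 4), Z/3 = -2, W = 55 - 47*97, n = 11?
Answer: 9077/2 + sqrt(10)/6 ≈ 4539.0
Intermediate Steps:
W = -4504 (W = 55 - 4559 = -4504)
Z = -6 (Z = 3*(-2) = -6)
x(V, I) = 3 (x(V, I) = 9 - 6 = 3)
o(v, d) = sqrt(4 + v)
G(O, N) = (O + sqrt(10))/(2*N) (G(O, N) = (O + sqrt(4 + 6))/(N + N) = (O + sqrt(10))/((2*N)) = (O + sqrt(10))*(1/(2*N)) = (O + sqrt(10))/(2*N))
G(207, x(n, 12)) - W = (1/2)*(207 + sqrt(10))/3 - 1*(-4504) = (1/2)*(1/3)*(207 + sqrt(10)) + 4504 = (69/2 + sqrt(10)/6) + 4504 = 9077/2 + sqrt(10)/6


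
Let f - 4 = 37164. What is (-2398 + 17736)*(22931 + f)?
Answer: 921798462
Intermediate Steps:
f = 37168 (f = 4 + 37164 = 37168)
(-2398 + 17736)*(22931 + f) = (-2398 + 17736)*(22931 + 37168) = 15338*60099 = 921798462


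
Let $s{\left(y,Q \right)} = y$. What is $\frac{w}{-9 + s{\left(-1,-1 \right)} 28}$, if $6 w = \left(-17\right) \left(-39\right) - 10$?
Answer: $- \frac{653}{222} \approx -2.9414$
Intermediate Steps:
$w = \frac{653}{6}$ ($w = \frac{\left(-17\right) \left(-39\right) - 10}{6} = \frac{663 - 10}{6} = \frac{1}{6} \cdot 653 = \frac{653}{6} \approx 108.83$)
$\frac{w}{-9 + s{\left(-1,-1 \right)} 28} = \frac{653}{6 \left(-9 - 28\right)} = \frac{653}{6 \left(-37\right)} = \frac{653}{6} \left(- \frac{1}{37}\right) = - \frac{653}{222}$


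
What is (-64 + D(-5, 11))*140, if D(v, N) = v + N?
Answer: -8120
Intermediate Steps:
D(v, N) = N + v
(-64 + D(-5, 11))*140 = (-64 + (11 - 5))*140 = (-64 + 6)*140 = -58*140 = -8120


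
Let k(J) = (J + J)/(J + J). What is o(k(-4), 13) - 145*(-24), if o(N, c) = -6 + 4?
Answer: 3478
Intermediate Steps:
k(J) = 1 (k(J) = (2*J)/((2*J)) = (2*J)*(1/(2*J)) = 1)
o(N, c) = -2
o(k(-4), 13) - 145*(-24) = -2 - 145*(-24) = -2 + 3480 = 3478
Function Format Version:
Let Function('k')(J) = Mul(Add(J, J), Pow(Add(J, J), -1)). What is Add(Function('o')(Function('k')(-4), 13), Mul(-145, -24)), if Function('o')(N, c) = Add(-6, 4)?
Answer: 3478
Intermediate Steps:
Function('k')(J) = 1 (Function('k')(J) = Mul(Mul(2, J), Pow(Mul(2, J), -1)) = Mul(Mul(2, J), Mul(Rational(1, 2), Pow(J, -1))) = 1)
Function('o')(N, c) = -2
Add(Function('o')(Function('k')(-4), 13), Mul(-145, -24)) = Add(-2, Mul(-145, -24)) = Add(-2, 3480) = 3478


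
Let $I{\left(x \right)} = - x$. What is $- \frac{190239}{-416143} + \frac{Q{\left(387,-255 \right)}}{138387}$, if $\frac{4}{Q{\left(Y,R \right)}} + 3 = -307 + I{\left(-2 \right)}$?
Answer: $\frac{289592589974}{633476594751} \approx 0.45715$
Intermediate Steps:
$Q{\left(Y,R \right)} = - \frac{1}{77}$ ($Q{\left(Y,R \right)} = \frac{4}{-3 - 305} = \frac{4}{-308} = 4 \left(- \frac{1}{308}\right) = - \frac{1}{77}$)
$- \frac{190239}{-416143} + \frac{Q{\left(387,-255 \right)}}{138387} = - \frac{190239}{-416143} - \frac{1}{77 \cdot 138387} = \left(-190239\right) \left(- \frac{1}{416143}\right) - \frac{1}{10655799} = \frac{27177}{59449} - \frac{1}{10655799} = \frac{289592589974}{633476594751}$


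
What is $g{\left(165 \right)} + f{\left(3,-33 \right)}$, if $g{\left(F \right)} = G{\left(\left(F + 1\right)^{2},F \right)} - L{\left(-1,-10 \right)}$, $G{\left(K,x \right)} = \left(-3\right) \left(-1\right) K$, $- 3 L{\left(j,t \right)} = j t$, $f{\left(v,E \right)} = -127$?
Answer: $\frac{247633}{3} \approx 82544.0$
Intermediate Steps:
$L{\left(j,t \right)} = - \frac{j t}{3}$
$G{\left(K,x \right)} = 3 K$
$g{\left(F \right)} = \frac{10}{3} + 3 \left(1 + F\right)^{2}$ ($g{\left(F \right)} = 3 \left(F + 1\right)^{2} - \left(- \frac{1}{3}\right) \left(-1\right) \left(-10\right) = 3 \left(1 + F\right)^{2} - - \frac{10}{3} = 3 \left(1 + F\right)^{2} + \frac{10}{3} = \frac{10}{3} + 3 \left(1 + F\right)^{2}$)
$g{\left(165 \right)} + f{\left(3,-33 \right)} = \left(\frac{10}{3} + 3 \left(1 + 165\right)^{2}\right) - 127 = \left(\frac{10}{3} + 3 \cdot 166^{2}\right) - 127 = \left(\frac{10}{3} + 3 \cdot 27556\right) - 127 = \left(\frac{10}{3} + 82668\right) - 127 = \frac{248014}{3} - 127 = \frac{247633}{3}$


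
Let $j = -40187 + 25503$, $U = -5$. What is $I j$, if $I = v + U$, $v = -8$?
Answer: $190892$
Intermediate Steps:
$I = -13$ ($I = -8 - 5 = -13$)
$j = -14684$
$I j = \left(-13\right) \left(-14684\right) = 190892$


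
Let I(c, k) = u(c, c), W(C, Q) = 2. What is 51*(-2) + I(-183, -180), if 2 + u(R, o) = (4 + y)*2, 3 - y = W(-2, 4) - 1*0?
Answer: -94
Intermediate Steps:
y = 1 (y = 3 - (2 - 1*0) = 3 - (2 + 0) = 3 - 1*2 = 3 - 2 = 1)
u(R, o) = 8 (u(R, o) = -2 + (4 + 1)*2 = -2 + 5*2 = -2 + 10 = 8)
I(c, k) = 8
51*(-2) + I(-183, -180) = 51*(-2) + 8 = -102 + 8 = -94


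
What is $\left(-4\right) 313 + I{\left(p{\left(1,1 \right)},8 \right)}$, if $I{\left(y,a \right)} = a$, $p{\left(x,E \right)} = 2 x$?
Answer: $-1244$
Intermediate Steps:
$\left(-4\right) 313 + I{\left(p{\left(1,1 \right)},8 \right)} = \left(-4\right) 313 + 8 = -1252 + 8 = -1244$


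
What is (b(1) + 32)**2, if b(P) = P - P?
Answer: 1024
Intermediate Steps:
b(P) = 0
(b(1) + 32)**2 = (0 + 32)**2 = 32**2 = 1024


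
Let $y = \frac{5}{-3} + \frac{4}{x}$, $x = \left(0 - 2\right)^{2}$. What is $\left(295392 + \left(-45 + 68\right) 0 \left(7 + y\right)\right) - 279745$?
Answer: $15647$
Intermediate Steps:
$x = 4$ ($x = \left(-2\right)^{2} = 4$)
$y = - \frac{2}{3}$ ($y = \frac{5}{-3} + \frac{4}{4} = 5 \left(- \frac{1}{3}\right) + 4 \cdot \frac{1}{4} = - \frac{5}{3} + 1 = - \frac{2}{3} \approx -0.66667$)
$\left(295392 + \left(-45 + 68\right) 0 \left(7 + y\right)\right) - 279745 = \left(295392 + \left(-45 + 68\right) 0 \left(7 - \frac{2}{3}\right)\right) - 279745 = \left(295392 + 23 \cdot 0 \cdot \frac{19}{3}\right) - 279745 = \left(295392 + 23 \cdot 0\right) - 279745 = \left(295392 + 0\right) - 279745 = 295392 - 279745 = 15647$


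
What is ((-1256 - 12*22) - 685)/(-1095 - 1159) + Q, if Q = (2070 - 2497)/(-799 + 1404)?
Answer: 7583/27830 ≈ 0.27248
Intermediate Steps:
Q = -427/605 ≈ -0.70578
((-1256 - 12*22) - 685)/(-1095 - 1159) + Q = ((-1256 - 12*22) - 685)/(-1095 - 1159) - 427/605 = ((-1256 - 1*264) - 685)/(-2254) - 427/605 = ((-1256 - 264) - 685)*(-1/2254) - 427/605 = (-1520 - 685)*(-1/2254) - 427/605 = -2205*(-1/2254) - 427/605 = 45/46 - 427/605 = 7583/27830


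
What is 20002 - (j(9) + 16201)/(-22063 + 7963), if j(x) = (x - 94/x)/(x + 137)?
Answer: 370606342901/18527400 ≈ 20003.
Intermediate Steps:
j(x) = (x - 94/x)/(137 + x)
20002 - (j(9) + 16201)/(-22063 + 7963) = 20002 - ((-94 + 9²)/(9*(137 + 9)) + 16201)/(-22063 + 7963) = 20002 - ((⅑)*(-94 + 81)/146 + 16201)/(-14100) = 20002 - ((⅑)*(1/146)*(-13) + 16201)*(-1)/14100 = 20002 - (-13/1314 + 16201)*(-1)/14100 = 20002 - 21288101*(-1)/(1314*14100) = 20002 - 1*(-21288101/18527400) = 20002 + 21288101/18527400 = 370606342901/18527400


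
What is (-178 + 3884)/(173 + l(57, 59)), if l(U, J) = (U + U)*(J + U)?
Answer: 3706/13397 ≈ 0.27663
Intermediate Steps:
l(U, J) = 2*U*(J + U) (l(U, J) = (2*U)*(J + U) = 2*U*(J + U))
(-178 + 3884)/(173 + l(57, 59)) = (-178 + 3884)/(173 + 2*57*(59 + 57)) = 3706/(173 + 2*57*116) = 3706/(173 + 13224) = 3706/13397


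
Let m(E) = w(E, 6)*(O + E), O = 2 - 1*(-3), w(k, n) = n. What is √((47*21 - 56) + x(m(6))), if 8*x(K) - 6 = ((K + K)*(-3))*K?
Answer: I*√9341/2 ≈ 48.324*I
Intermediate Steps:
O = 5 (O = 2 + 3 = 5)
m(E) = 30 + 6*E (m(E) = 6*(5 + E) = 30 + 6*E)
x(K) = ¾ - 3*K²/4 (x(K) = ¾ + (((K + K)*(-3))*K)/8 = ¾ + (((2*K)*(-3))*K)/8 = ¾ + ((-6*K)*K)/8 = ¾ + (-6*K²)/8 = ¾ - 3*K²/4)
√((47*21 - 56) + x(m(6))) = √((47*21 - 56) + (¾ - 3*(30 + 6*6)²/4)) = √((987 - 56) + (¾ - 3*(30 + 36)²/4)) = √(931 + (¾ - ¾*66²)) = √(931 + (¾ - ¾*4356)) = √(931 + (¾ - 3267)) = √(931 - 13065/4) = √(-9341/4) = I*√9341/2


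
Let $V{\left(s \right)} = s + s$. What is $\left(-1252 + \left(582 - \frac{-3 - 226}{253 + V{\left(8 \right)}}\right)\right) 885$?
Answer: $- \frac{159300885}{269} \approx -5.922 \cdot 10^{5}$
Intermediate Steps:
$V{\left(s \right)} = 2 s$
$\left(-1252 + \left(582 - \frac{-3 - 226}{253 + V{\left(8 \right)}}\right)\right) 885 = \left(-1252 + \left(582 - \frac{-3 - 226}{253 + 2 \cdot 8}\right)\right) 885 = \left(-1252 + \left(582 - - \frac{229}{253 + 16}\right)\right) 885 = \left(-1252 + \left(582 - - \frac{229}{269}\right)\right) 885 = \left(-1252 + \left(582 + \frac{229}{269}\right)\right) 885 = \left(-1252 + \frac{156787}{269}\right) 885 = \left(- \frac{180001}{269}\right) 885 = - \frac{159300885}{269}$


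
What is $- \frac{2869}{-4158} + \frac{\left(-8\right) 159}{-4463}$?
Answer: $\frac{18093323}{18557154} \approx 0.97501$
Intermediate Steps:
$- \frac{2869}{-4158} + \frac{\left(-8\right) 159}{-4463} = \left(-2869\right) \left(- \frac{1}{4158}\right) - - \frac{1272}{4463} = \frac{2869}{4158} + \frac{1272}{4463} = \frac{18093323}{18557154}$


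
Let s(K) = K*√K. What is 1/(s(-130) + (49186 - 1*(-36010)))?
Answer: 21299/1815138854 + 65*I*√130/3630277708 ≈ 1.1734e-5 + 2.0415e-7*I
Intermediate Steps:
s(K) = K^(3/2)
1/(s(-130) + (49186 - 1*(-36010))) = 1/((-130)^(3/2) + (49186 - 1*(-36010))) = 1/(-130*I*√130 + (49186 + 36010)) = 1/(-130*I*√130 + 85196) = 1/(85196 - 130*I*√130)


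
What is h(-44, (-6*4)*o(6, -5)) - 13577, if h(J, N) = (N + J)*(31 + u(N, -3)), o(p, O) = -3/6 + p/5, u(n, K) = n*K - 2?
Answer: -460113/25 ≈ -18405.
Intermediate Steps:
u(n, K) = -2 + K*n (u(n, K) = K*n - 2 = -2 + K*n)
o(p, O) = -1/2 + p/5 (o(p, O) = -3*1/6 + p*(1/5) = -1/2 + p/5)
h(J, N) = (29 - 3*N)*(J + N) (h(J, N) = (N + J)*(31 + (-2 - 3*N)) = (J + N)*(29 - 3*N) = (29 - 3*N)*(J + N))
h(-44, (-6*4)*o(6, -5)) - 13577 = (-3*576*(-1/2 + (1/5)*6)**2 + 29*(-44) + 29*((-6*4)*(-1/2 + (1/5)*6)) - 3*(-44)*(-6*4)*(-1/2 + (1/5)*6)) - 13577 = (-3*576*(-1/2 + 6/5)**2 - 1276 + 29*(-24*(-1/2 + 6/5)) - 3*(-44)*(-24*(-1/2 + 6/5))) - 13577 = (-3*(-24*7/10)**2 - 1276 + 29*(-24*7/10) - 3*(-44)*(-24*7/10)) - 13577 = (-3*(-84/5)**2 - 1276 + 29*(-84/5) - 3*(-44)*(-84/5)) - 13577 = (-3*7056/25 - 1276 - 2436/5 - 11088/5) - 13577 = (-21168/25 - 1276 - 2436/5 - 11088/5) - 13577 = -120688/25 - 13577 = -460113/25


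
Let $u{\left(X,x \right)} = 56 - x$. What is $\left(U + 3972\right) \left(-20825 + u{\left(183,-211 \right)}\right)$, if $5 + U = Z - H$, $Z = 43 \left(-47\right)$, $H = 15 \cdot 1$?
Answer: $-39697498$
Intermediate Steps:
$H = 15$
$Z = -2021$
$U = -2041$ ($U = -5 - 2036 = -2041$)
$\left(U + 3972\right) \left(-20825 + u{\left(183,-211 \right)}\right) = \left(-2041 + 3972\right) \left(-20825 + \left(56 - -211\right)\right) = 1931 \left(-20825 + \left(56 + 211\right)\right) = 1931 \left(-20825 + 267\right) = 1931 \left(-20558\right) = -39697498$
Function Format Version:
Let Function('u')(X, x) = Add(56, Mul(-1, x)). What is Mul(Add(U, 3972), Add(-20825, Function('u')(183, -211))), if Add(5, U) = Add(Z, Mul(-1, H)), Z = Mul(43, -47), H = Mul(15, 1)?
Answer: -39697498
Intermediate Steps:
H = 15
Z = -2021
U = -2041 (U = Add(-5, Add(-2021, Mul(-1, 15))) = Add(-5, Add(-2021, -15)) = Add(-5, -2036) = -2041)
Mul(Add(U, 3972), Add(-20825, Function('u')(183, -211))) = Mul(Add(-2041, 3972), Add(-20825, Add(56, Mul(-1, -211)))) = Mul(1931, Add(-20825, Add(56, 211))) = Mul(1931, Add(-20825, 267)) = Mul(1931, -20558) = -39697498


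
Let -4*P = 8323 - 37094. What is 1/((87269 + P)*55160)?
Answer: 1/5210510130 ≈ 1.9192e-10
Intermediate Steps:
P = 28771/4 (P = -(8323 - 37094)/4 = -1/4*(-28771) = 28771/4 ≈ 7192.8)
1/((87269 + P)*55160) = 1/((87269 + 28771/4)*55160) = (1/55160)/(377847/4) = (4/377847)*(1/55160) = 1/5210510130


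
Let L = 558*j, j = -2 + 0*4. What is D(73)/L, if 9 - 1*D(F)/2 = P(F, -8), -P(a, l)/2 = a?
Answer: -5/18 ≈ -0.27778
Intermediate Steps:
P(a, l) = -2*a
D(F) = 18 + 4*F (D(F) = 18 - (-4)*F = 18 + 4*F)
j = -2 (j = -2 + 0 = -2)
L = -1116 (L = 558*(-2) = -1116)
D(73)/L = (18 + 4*73)/(-1116) = (18 + 292)*(-1/1116) = 310*(-1/1116) = -5/18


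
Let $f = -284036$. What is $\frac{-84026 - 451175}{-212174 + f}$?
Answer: $\frac{535201}{496210} \approx 1.0786$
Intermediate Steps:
$\frac{-84026 - 451175}{-212174 + f} = \frac{-84026 - 451175}{-212174 - 284036} = - \frac{535201}{-496210} = \left(-535201\right) \left(- \frac{1}{496210}\right) = \frac{535201}{496210}$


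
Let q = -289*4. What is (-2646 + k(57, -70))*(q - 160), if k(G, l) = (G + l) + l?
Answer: 3591364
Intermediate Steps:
k(G, l) = G + 2*l
q = -1156
(-2646 + k(57, -70))*(q - 160) = (-2646 + (57 + 2*(-70)))*(-1156 - 160) = (-2646 + (57 - 140))*(-1316) = (-2646 - 83)*(-1316) = -2729*(-1316) = 3591364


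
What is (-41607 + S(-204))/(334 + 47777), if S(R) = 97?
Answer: -5930/6873 ≈ -0.86280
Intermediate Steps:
(-41607 + S(-204))/(334 + 47777) = (-41607 + 97)/(334 + 47777) = -41510/48111 = -41510*1/48111 = -5930/6873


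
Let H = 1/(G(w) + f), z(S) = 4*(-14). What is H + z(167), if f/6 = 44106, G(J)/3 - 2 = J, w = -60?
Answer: -14809871/264462 ≈ -56.000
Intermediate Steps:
z(S) = -56
G(J) = 6 + 3*J
f = 264636 (f = 6*44106 = 264636)
H = 1/264462 (H = 1/((6 + 3*(-60)) + 264636) = 1/((6 - 180) + 264636) = 1/(-174 + 264636) = 1/264462 ≈ 3.7813e-6)
H + z(167) = 1/264462 - 56 = -14809871/264462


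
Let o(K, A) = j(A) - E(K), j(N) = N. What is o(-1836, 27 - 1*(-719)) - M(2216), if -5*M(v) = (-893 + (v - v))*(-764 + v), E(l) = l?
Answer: -1283726/5 ≈ -2.5675e+5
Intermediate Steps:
M(v) = -682252/5 + 893*v/5 (M(v) = -(-893 + (v - v))*(-764 + v)/5 = -(-893 + 0)*(-764 + v)/5 = -(-893)*(-764 + v)/5 = -(682252 - 893*v)/5 = -682252/5 + 893*v/5)
o(K, A) = A - K
o(-1836, 27 - 1*(-719)) - M(2216) = ((27 - 1*(-719)) - 1*(-1836)) - (-682252/5 + (893/5)*2216) = ((27 + 719) + 1836) - (-682252/5 + 1978888/5) = (746 + 1836) - 1*1296636/5 = 2582 - 1296636/5 = -1283726/5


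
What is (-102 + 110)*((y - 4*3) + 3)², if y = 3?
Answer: 288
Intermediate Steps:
(-102 + 110)*((y - 4*3) + 3)² = (-102 + 110)*((3 - 4*3) + 3)² = 8*((3 - 12) + 3)² = 8*(-9 + 3)² = 8*(-6)² = 8*36 = 288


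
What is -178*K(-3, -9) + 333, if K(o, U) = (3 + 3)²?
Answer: -6075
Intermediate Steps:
K(o, U) = 36 (K(o, U) = 6² = 36)
-178*K(-3, -9) + 333 = -178*36 + 333 = -6408 + 333 = -6075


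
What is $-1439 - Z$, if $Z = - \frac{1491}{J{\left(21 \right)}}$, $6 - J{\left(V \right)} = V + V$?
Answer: $- \frac{17765}{12} \approx -1480.4$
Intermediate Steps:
$J{\left(V \right)} = 6 - 2 V$ ($J{\left(V \right)} = 6 - \left(V + V\right) = 6 - 2 V$)
$Z = \frac{497}{12}$ ($Z = - \frac{1491}{6 - 42} = - \frac{1491}{-36} = \left(-1491\right) \left(- \frac{1}{36}\right) = \frac{497}{12} \approx 41.417$)
$-1439 - Z = -1439 - \frac{497}{12} = - \frac{17765}{12}$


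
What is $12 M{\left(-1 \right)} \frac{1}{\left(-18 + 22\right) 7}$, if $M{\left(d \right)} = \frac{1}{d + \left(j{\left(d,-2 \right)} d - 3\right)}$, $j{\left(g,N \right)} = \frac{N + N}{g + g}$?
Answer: $- \frac{1}{14} \approx -0.071429$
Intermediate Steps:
$j{\left(g,N \right)} = \frac{N}{g}$ ($j{\left(g,N \right)} = \frac{2 N}{2 g} = 2 N \frac{1}{2 g} = \frac{N}{g}$)
$M{\left(d \right)} = \frac{1}{-5 + d}$ ($M{\left(d \right)} = \frac{1}{d + \left(- \frac{2}{d} d - 3\right)} = \frac{1}{d - 5} = \frac{1}{-5 + d}$)
$12 M{\left(-1 \right)} \frac{1}{\left(-18 + 22\right) 7} = \frac{12}{-5 - 1} \frac{1}{\left(-18 + 22\right) 7} = \frac{12}{-6} \cdot \frac{1}{4} \cdot \frac{1}{7} = 12 \left(- \frac{1}{6}\right) \frac{1}{4} \cdot \frac{1}{7} = \left(-2\right) \frac{1}{28} = - \frac{1}{14}$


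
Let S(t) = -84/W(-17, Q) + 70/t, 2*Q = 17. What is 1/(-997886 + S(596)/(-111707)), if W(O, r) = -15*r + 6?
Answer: -2696383566/2690683411160999 ≈ -1.0021e-6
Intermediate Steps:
Q = 17/2 (Q = (1/2)*17 = 17/2 ≈ 8.5000)
W(O, r) = 6 - 15*r
S(t) = 56/81 + 70/t (S(t) = -84/(6 - 15*17/2) + 70/t = -84/(6 - 255/2) + 70/t = -84/(-243/2) + 70/t = -84*(-2/243) + 70/t = 56/81 + 70/t)
1/(-997886 + S(596)/(-111707)) = 1/(-997886 + (56/81 + 70/596)/(-111707)) = 1/(-997886 + (56/81 + 70*(1/596))*(-1/111707)) = 1/(-997886 + (56/81 + 35/298)*(-1/111707)) = 1/(-997886 + (19523/24138)*(-1/111707)) = 1/(-997886 - 19523/2696383566) = 1/(-2690683411160999/2696383566) = -2696383566/2690683411160999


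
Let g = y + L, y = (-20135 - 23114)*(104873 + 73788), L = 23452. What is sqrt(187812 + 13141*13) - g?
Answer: 7726886137 + sqrt(358645) ≈ 7.7269e+9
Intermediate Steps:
y = -7726909589 (y = -43249*178661 = -7726909589)
g = -7726886137 (g = -7726909589 + 23452 = -7726886137)
sqrt(187812 + 13141*13) - g = sqrt(187812 + 13141*13) - 1*(-7726886137) = sqrt(187812 + 170833) + 7726886137 = sqrt(358645) + 7726886137 = 7726886137 + sqrt(358645)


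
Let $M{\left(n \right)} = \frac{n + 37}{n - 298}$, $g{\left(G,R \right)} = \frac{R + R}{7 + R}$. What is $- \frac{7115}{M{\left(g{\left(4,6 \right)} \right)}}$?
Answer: $\frac{27478130}{493} \approx 55737.0$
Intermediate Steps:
$g{\left(G,R \right)} = \frac{2 R}{7 + R}$
$M{\left(n \right)} = \frac{37 + n}{-298 + n}$
$- \frac{7115}{M{\left(g{\left(4,6 \right)} \right)}} = - \frac{7115}{\frac{1}{-298 + 2 \cdot 6 \frac{1}{7 + 6}} \left(37 + 2 \cdot 6 \frac{1}{7 + 6}\right)} = - \frac{7115}{\frac{1}{-298 + 2 \cdot 6 \cdot \frac{1}{13}} \left(37 + 2 \cdot 6 \cdot \frac{1}{13}\right)} = - \frac{7115}{\frac{1}{-298 + \frac{12}{13}} \left(37 + \frac{12}{13}\right)} = - \frac{7115}{\frac{1}{- \frac{3862}{13}} \cdot \frac{493}{13}} = - \frac{7115}{\left(- \frac{13}{3862}\right) \frac{493}{13}} = - \frac{7115}{- \frac{493}{3862}} = \left(-7115\right) \left(- \frac{3862}{493}\right) = \frac{27478130}{493}$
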